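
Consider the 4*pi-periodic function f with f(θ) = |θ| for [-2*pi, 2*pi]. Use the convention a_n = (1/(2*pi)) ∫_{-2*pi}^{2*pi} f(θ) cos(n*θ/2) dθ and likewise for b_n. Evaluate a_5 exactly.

a_5 = (1/(2*pi)) ∫_{-2*pi}^{2*pi} f(θ) cos(5*θ/2) dθ.
f is even and cos(5*θ/2) is even, so the integrand is even and a_5 = 1/pi ∫_0^{2*pi} f(θ) cos(5*θ/2) dθ.
Integrating by parts (boundary term plus one more integral), an antiderivative of (θ) cos(5*θ/2) is 2*θ*sin(5*θ/2)/5 + 4*cos(5*θ/2)/25; evaluating from 0 to 2*pi: ∫_{0}^{2*pi} (θ) cos(5*θ/2) dθ = (-4/25) - (4/25) = -8/25.
Hence a_5 = (1/pi)·(-8/25) = -8/(25*pi).

-8/(25*pi)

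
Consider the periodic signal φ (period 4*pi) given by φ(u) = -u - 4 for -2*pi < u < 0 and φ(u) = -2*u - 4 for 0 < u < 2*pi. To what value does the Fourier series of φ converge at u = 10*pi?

u = 10*pi differs from u = 2*pi by 2 full period(s), and the series is 4*pi-periodic.
At u = 2*pi the one-sided limits are φ(2*pi^-) = -4*pi - 4 and φ(2*pi^+) = -4 + 2*pi.
By Dirichlet's theorem the series converges to their average, [(-4*pi - 4) + (-4 + 2*pi)]/2 = -4 - pi.

-4 - pi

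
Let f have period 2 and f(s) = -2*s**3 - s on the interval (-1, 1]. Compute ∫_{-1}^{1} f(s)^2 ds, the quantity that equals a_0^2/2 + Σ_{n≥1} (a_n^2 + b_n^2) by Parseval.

∫_{-1}^{1} f(s)^2 ds = 358/105.

358/105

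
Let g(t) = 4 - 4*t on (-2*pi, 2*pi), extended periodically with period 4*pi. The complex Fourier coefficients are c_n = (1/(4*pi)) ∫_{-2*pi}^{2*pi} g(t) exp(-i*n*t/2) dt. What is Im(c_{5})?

8/5

Since g is real-valued, Im(c_{5}) = -(1/(4*pi)) ∫_{-2*pi}^{2*pi} g(t) sin(5*t/2) dt = -b_{5}/2.
Integrating by parts (boundary term plus one more integral), an antiderivative of (4 - 4*t) sin(5*t/2) is 8*t*cos(5*t/2)/5 - 16*sin(5*t/2)/25 - 8*cos(5*t/2)/5; evaluating from -2*pi to 2*pi: ∫_{-2*pi}^{2*pi} (4 - 4*t) sin(5*t/2) dt = (8/5 - 16*pi/5) - (8/5 + 16*pi/5) = -32*pi/5.
Hence Im(c_{5}) = (-1/(4*pi))·(-32*pi/5) = 8/5.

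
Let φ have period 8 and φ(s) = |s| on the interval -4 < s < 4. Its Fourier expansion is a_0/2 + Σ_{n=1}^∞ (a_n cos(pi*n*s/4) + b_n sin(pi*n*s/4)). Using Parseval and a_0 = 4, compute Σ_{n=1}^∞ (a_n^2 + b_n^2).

8/3

Parseval: a_0^2/2 + Σ_{n≥1} (a_n^2+b_n^2) = 1/4 ∫_{-4}^{4} φ(s)^2 ds = 32/3.
Subtract a_0^2/2 = 8: Σ (a_n^2+b_n^2) = 8/3.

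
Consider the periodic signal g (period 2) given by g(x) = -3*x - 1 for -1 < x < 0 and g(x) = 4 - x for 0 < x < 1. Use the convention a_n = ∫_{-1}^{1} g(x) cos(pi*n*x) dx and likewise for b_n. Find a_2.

0

a_2 = ∫_{-1}^{1} g(x) cos(2*pi*x) dx.
Split the integral at the breakpoints.
Integrating by parts (boundary term plus one more integral), an antiderivative of (-3*x - 1) cos(2*pi*x) is -3*x*sin(2*pi*x)/(2*pi) - sin(2*pi*x)/(2*pi) - 3*cos(2*pi*x)/(4*pi**2); evaluating from -1 to 0: ∫_{-1}^{0} (-3*x - 1) cos(2*pi*x) dx = (-3/(4*pi**2)) - (-3/(4*pi**2)) = 0.
Integrating by parts (boundary term plus one more integral), an antiderivative of (4 - x) cos(2*pi*x) is -x*sin(2*pi*x)/(2*pi) + 2*sin(2*pi*x)/pi - cos(2*pi*x)/(4*pi**2); evaluating from 0 to 1: ∫_{0}^{1} (4 - x) cos(2*pi*x) dx = (-1/(4*pi**2)) - (-1/(4*pi**2)) = 0.
Summing the pieces gives a_2 = 0.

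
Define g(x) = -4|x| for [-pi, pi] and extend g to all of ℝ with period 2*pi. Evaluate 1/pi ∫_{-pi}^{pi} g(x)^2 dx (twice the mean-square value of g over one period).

32*pi**2/3

1/pi ∫_{-pi}^{pi} g(x)^2 dx = 1/pi · (32*pi**3/3) = 32*pi**2/3.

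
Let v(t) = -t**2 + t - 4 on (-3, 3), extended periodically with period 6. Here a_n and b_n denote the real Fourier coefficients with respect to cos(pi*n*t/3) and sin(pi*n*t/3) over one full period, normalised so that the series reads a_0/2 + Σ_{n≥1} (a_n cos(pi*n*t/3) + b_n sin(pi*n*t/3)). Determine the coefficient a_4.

-9/(4*pi**2)

a_4 = 1/3 ∫_{-3}^{3} v(t) cos(4*pi*t/3) dt.
Integrating by parts twice (tabular method), an antiderivative of (-t**2 + t - 4) cos(4*pi*t/3) is -3*t**2*sin(4*pi*t/3)/(4*pi) + 3*t*sin(4*pi*t/3)/(4*pi) - 9*t*cos(4*pi*t/3)/(8*pi**2) - 3*sin(4*pi*t/3)/pi + 27*sin(4*pi*t/3)/(32*pi**3) + 9*cos(4*pi*t/3)/(16*pi**2); evaluating from -3 to 3: ∫_{-3}^{3} (-t**2 + t - 4) cos(4*pi*t/3) dt = (-45/(16*pi**2)) - (63/(16*pi**2)) = -27/(4*pi**2).
Hence a_4 = (1/3)·(-27/(4*pi**2)) = -9/(4*pi**2).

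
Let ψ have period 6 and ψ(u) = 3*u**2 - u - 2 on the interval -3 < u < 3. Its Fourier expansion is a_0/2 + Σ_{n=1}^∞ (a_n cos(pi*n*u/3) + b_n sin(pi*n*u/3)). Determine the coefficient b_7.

-6/(7*pi)

b_7 = 1/3 ∫_{-3}^{3} ψ(u) sin(7*pi*u/3) du.
Integrating by parts twice (tabular method), an antiderivative of (3*u**2 - u - 2) sin(7*pi*u/3) is -9*u**2*cos(7*pi*u/3)/(7*pi) + 54*u*sin(7*pi*u/3)/(49*pi**2) + 3*u*cos(7*pi*u/3)/(7*pi) - 9*sin(7*pi*u/3)/(49*pi**2) + 162*cos(7*pi*u/3)/(343*pi**3) + 6*cos(7*pi*u/3)/(7*pi); evaluating from -3 to 3: ∫_{-3}^{3} (3*u**2 - u - 2) sin(7*pi*u/3) du = (6*(-27 + 539*pi**2)/(343*pi**3)) - (-162/(343*pi**3) + 12/pi) = -18/(7*pi).
Hence b_7 = (1/3)·(-18/(7*pi)) = -6/(7*pi).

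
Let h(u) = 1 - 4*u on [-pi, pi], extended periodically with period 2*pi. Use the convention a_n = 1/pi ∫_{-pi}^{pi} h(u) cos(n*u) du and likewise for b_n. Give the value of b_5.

b_5 = 1/pi ∫_{-pi}^{pi} h(u) sin(5*u) du.
Integrating by parts (boundary term plus one more integral), an antiderivative of (1 - 4*u) sin(5*u) is 4*u*cos(5*u)/5 - 4*sin(5*u)/25 - cos(5*u)/5; evaluating from -pi to pi: ∫_{-pi}^{pi} (1 - 4*u) sin(5*u) du = (1/5 - 4*pi/5) - (1/5 + 4*pi/5) = -8*pi/5.
Hence b_5 = (1/pi)·(-8*pi/5) = -8/5.

-8/5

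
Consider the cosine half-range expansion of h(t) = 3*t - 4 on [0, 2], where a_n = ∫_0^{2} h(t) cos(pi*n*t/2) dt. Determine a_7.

a_7 = ∫_0^{2} (3*t - 4) cos(7*pi*t/2) dt.
Integrating by parts (boundary term plus one more integral), an antiderivative of (3*t - 4) cos(7*pi*t/2) is 6*t*sin(7*pi*t/2)/(7*pi) - 8*sin(7*pi*t/2)/(7*pi) + 12*cos(7*pi*t/2)/(49*pi**2); evaluating from 0 to 2: ∫_{0}^{2} (3*t - 4) cos(7*pi*t/2) dt = (-12/(49*pi**2)) - (12/(49*pi**2)) = -24/(49*pi**2).
Hence a_7 = -24/(49*pi**2).

-24/(49*pi**2)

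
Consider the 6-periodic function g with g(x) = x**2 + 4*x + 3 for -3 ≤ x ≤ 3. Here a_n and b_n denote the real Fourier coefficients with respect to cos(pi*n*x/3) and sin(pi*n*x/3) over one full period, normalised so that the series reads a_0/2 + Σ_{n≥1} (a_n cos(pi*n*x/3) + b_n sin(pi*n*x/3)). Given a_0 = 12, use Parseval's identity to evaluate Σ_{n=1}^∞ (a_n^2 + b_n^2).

Parseval: a_0^2/2 + Σ_{n≥1} (a_n^2+b_n^2) = 1/3 ∫_{-3}^{3} g(x)^2 dx = 912/5.
Subtract a_0^2/2 = 72: Σ (a_n^2+b_n^2) = 552/5.

552/5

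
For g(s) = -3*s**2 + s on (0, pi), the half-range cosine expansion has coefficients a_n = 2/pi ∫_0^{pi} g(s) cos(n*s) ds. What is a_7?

a_7 = 2/pi ∫_0^{pi} (-3*s**2 + s) cos(7*s) ds.
Integrating by parts twice (tabular method), an antiderivative of (-3*s**2 + s) cos(7*s) is -3*s**2*sin(7*s)/7 + s*sin(7*s)/7 - 6*s*cos(7*s)/49 + 6*sin(7*s)/343 + cos(7*s)/49; evaluating from 0 to pi: ∫_{0}^{pi} (-3*s**2 + s) cos(7*s) ds = (-1/49 + 6*pi/49) - (1/49) = -2/49 + 6*pi/49.
Hence a_7 = (2/pi)·(-2/49 + 6*pi/49) = 4*(-1 + 3*pi)/(49*pi).

4*(-1 + 3*pi)/(49*pi)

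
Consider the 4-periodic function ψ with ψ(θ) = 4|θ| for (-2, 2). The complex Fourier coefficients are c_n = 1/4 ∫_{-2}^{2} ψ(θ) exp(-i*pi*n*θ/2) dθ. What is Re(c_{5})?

Since ψ is real-valued, Re(c_{5}) = 1/4 ∫_{-2}^{2} ψ(θ) cos(5*pi*θ/2) dθ = a_{5}/2.
ψ is even and cos(5*pi*θ/2) is even, so the integrand is even: ∫_{-2}^{2} ψ(θ) cos(5*pi*θ/2) dθ = 2∫_0^{2} ψ(θ) cos(5*pi*θ/2) dθ.
Integrating by parts (boundary term plus one more integral), an antiderivative of (4*θ) cos(5*pi*θ/2) is 8*θ*sin(5*pi*θ/2)/(5*pi) + 16*cos(5*pi*θ/2)/(25*pi**2); evaluating from 0 to 2: ∫_{0}^{2} (4*θ) cos(5*pi*θ/2) dθ = (-16/(25*pi**2)) - (16/(25*pi**2)) = -32/(25*pi**2).
So ∫_{-2}^{2} ψ(θ) cos(5*pi*θ/2) dθ = -64/(25*pi**2).
Hence Re(c_{5}) = (1/4)·(-64/(25*pi**2)) = -16/(25*pi**2).

-16/(25*pi**2)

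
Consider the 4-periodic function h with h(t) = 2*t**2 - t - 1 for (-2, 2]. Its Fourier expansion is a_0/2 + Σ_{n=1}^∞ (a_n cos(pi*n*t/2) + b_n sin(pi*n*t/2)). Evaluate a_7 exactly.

a_7 = 1/2 ∫_{-2}^{2} h(t) cos(7*pi*t/2) dt.
Integrating by parts twice (tabular method), an antiderivative of (2*t**2 - t - 1) cos(7*pi*t/2) is 4*t**2*sin(7*pi*t/2)/(7*pi) - 2*t*sin(7*pi*t/2)/(7*pi) + 16*t*cos(7*pi*t/2)/(49*pi**2) - 2*sin(7*pi*t/2)/(7*pi) - 32*sin(7*pi*t/2)/(343*pi**3) - 4*cos(7*pi*t/2)/(49*pi**2); evaluating from -2 to 2: ∫_{-2}^{2} (2*t**2 - t - 1) cos(7*pi*t/2) dt = (-4/(7*pi**2)) - (36/(49*pi**2)) = -64/(49*pi**2).
Hence a_7 = (1/2)·(-64/(49*pi**2)) = -32/(49*pi**2).

-32/(49*pi**2)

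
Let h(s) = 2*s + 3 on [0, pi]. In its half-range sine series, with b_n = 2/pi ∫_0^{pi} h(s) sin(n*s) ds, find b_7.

4*(3 + pi)/(7*pi)

b_7 = 2/pi ∫_0^{pi} (2*s + 3) sin(7*s) ds.
Integrating by parts (boundary term plus one more integral), an antiderivative of (2*s + 3) sin(7*s) is -2*s*cos(7*s)/7 + 2*sin(7*s)/49 - 3*cos(7*s)/7; evaluating from 0 to pi: ∫_{0}^{pi} (2*s + 3) sin(7*s) ds = (3/7 + 2*pi/7) - (-3/7) = 6/7 + 2*pi/7.
Hence b_7 = (2/pi)·(6/7 + 2*pi/7) = 4*(3 + pi)/(7*pi).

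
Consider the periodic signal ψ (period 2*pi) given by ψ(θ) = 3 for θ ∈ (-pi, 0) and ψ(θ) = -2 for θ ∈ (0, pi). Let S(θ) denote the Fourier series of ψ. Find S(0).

At θ = 0 the one-sided limits are ψ(0^-) = 3 and ψ(0^+) = -2.
By Dirichlet's theorem the series converges to their average, [(3) + (-2)]/2 = 1/2.

1/2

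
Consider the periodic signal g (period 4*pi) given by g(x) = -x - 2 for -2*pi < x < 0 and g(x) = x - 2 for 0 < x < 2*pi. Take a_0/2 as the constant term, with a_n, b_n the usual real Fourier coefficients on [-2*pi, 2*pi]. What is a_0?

a_0 = (1/(2*pi)) ∫_{-2*pi}^{2*pi} g(x) dx = (1/(2*pi)) · (4*pi*(-2 + pi)) = -4 + 2*pi.

-4 + 2*pi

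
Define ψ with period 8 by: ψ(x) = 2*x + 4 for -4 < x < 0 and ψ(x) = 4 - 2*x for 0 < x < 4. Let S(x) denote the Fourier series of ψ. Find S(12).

-4

x = 12 differs from x = -4 by 2 full period(s), and the series is 8-periodic.
ψ is continuous at x = -4 with value -4, so the series converges to -4 there.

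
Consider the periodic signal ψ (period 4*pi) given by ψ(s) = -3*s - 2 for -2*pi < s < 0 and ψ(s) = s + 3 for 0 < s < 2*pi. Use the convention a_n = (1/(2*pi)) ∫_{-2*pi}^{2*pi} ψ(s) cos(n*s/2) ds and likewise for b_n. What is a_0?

1 + 4*pi

a_0 = (1/(2*pi)) ∫_{-2*pi}^{2*pi} ψ(s) ds = (1/(2*pi)) · (2*pi*(1 + 4*pi)) = 1 + 4*pi.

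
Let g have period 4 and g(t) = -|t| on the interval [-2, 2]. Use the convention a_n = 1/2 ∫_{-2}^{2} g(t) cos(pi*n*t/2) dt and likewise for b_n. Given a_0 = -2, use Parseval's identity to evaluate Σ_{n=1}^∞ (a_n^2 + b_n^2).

2/3

Parseval: a_0^2/2 + Σ_{n≥1} (a_n^2+b_n^2) = 1/2 ∫_{-2}^{2} g(t)^2 dt = 8/3.
Subtract a_0^2/2 = 2: Σ (a_n^2+b_n^2) = 2/3.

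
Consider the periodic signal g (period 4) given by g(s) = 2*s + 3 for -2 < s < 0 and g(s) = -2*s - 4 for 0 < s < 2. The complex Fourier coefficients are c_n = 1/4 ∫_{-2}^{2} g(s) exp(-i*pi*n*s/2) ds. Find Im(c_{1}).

7/pi

Since g is real-valued, Im(c_{1}) = -1/4 ∫_{-2}^{2} g(s) sin(pi*s/2) ds = -b_{1}/2.
Split the integral at the breakpoints.
Integrating by parts (boundary term plus one more integral), an antiderivative of (2*s + 3) sin(pi*s/2) is -4*s*cos(pi*s/2)/pi + 8*sin(pi*s/2)/pi**2 - 6*cos(pi*s/2)/pi; evaluating from -2 to 0: ∫_{-2}^{0} (2*s + 3) sin(pi*s/2) ds = (-6/pi) - (-2/pi) = -4/pi.
Integrating by parts (boundary term plus one more integral), an antiderivative of (-2*s - 4) sin(pi*s/2) is 4*s*cos(pi*s/2)/pi - 8*sin(pi*s/2)/pi**2 + 8*cos(pi*s/2)/pi; evaluating from 0 to 2: ∫_{0}^{2} (-2*s - 4) sin(pi*s/2) ds = (-16/pi) - (8/pi) = -24/pi.
So ∫_{-2}^{2} g(s) sin(pi*s/2) ds = -28/pi.
Hence Im(c_{1}) = (-1/4)·(-28/pi) = 7/pi.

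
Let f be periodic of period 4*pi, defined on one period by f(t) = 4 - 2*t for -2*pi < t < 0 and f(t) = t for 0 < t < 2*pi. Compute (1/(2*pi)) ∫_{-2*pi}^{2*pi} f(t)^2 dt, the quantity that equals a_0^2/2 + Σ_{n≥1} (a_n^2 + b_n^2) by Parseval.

16 + 16*pi + 20*pi**2/3

(1/(2*pi)) ∫_{-2*pi}^{2*pi} f(t)^2 dt = (1/(2*pi)) · (8*pi*(12 + 12*pi + 5*pi**2)/3) = 16 + 16*pi + 20*pi**2/3.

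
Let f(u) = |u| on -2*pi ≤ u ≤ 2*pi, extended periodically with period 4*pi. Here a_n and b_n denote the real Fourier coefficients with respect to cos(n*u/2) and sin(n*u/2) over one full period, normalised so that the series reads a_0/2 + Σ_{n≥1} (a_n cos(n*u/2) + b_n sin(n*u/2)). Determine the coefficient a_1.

a_1 = (1/(2*pi)) ∫_{-2*pi}^{2*pi} f(u) cos(u/2) du.
f is even and cos(u/2) is even, so the integrand is even and a_1 = 1/pi ∫_0^{2*pi} f(u) cos(u/2) du.
Integrating by parts (boundary term plus one more integral), an antiderivative of (u) cos(u/2) is 2*u*sin(u/2) + 4*cos(u/2); evaluating from 0 to 2*pi: ∫_{0}^{2*pi} (u) cos(u/2) du = (-4) - (4) = -8.
Hence a_1 = (1/pi)·(-8) = -8/pi.

-8/pi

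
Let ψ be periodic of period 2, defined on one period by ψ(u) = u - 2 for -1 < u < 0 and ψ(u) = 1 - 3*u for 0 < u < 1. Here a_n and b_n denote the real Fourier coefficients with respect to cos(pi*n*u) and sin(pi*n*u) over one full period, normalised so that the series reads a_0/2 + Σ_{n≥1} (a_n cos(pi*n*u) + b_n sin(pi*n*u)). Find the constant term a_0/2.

-3/2

a_0 = ∫_{-1}^{1} ψ(u) du = -3.
So the constant term a_0/2 = -3/2.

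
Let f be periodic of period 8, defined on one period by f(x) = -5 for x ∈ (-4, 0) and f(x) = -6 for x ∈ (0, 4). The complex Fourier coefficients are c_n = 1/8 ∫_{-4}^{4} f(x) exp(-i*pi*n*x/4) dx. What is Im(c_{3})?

Since f is real-valued, Im(c_{3}) = -1/8 ∫_{-4}^{4} f(x) sin(3*pi*x/4) dx = -b_{3}/2.
Split the integral at the breakpoints.
Directly, an antiderivative of (-5) sin(3*pi*x/4) is 20*cos(3*pi*x/4)/(3*pi); evaluating from -4 to 0: ∫_{-4}^{0} (-5) sin(3*pi*x/4) dx = (20/(3*pi)) - (-20/(3*pi)) = 40/(3*pi).
Directly, an antiderivative of (-6) sin(3*pi*x/4) is 8*cos(3*pi*x/4)/pi; evaluating from 0 to 4: ∫_{0}^{4} (-6) sin(3*pi*x/4) dx = (-8/pi) - (8/pi) = -16/pi.
So ∫_{-4}^{4} f(x) sin(3*pi*x/4) dx = -8/(3*pi).
Hence Im(c_{3}) = (-1/8)·(-8/(3*pi)) = 1/(3*pi).

1/(3*pi)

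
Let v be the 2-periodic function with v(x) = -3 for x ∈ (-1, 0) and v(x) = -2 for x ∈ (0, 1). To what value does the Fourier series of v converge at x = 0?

-5/2

At x = 0 the one-sided limits are v(0^-) = -3 and v(0^+) = -2.
By Dirichlet's theorem the series converges to their average, [(-3) + (-2)]/2 = -5/2.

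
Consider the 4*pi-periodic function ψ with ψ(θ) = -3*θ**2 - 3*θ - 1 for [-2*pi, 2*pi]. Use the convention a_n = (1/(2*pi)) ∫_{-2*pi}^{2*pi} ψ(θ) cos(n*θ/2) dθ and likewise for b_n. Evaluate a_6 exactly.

a_6 = (1/(2*pi)) ∫_{-2*pi}^{2*pi} ψ(θ) cos(3*θ) dθ.
Integrating by parts twice (tabular method), an antiderivative of (-3*θ**2 - 3*θ - 1) cos(3*θ) is -θ**2*sin(3*θ) - θ*sin(3*θ) - 2*θ*cos(3*θ)/3 - sin(3*θ)/9 - cos(3*θ)/3; evaluating from -2*pi to 2*pi: ∫_{-2*pi}^{2*pi} (-3*θ**2 - 3*θ - 1) cos(3*θ) dθ = (-4*pi/3 - 1/3) - (-1/3 + 4*pi/3) = -8*pi/3.
Hence a_6 = (1/(2*pi))·(-8*pi/3) = -4/3.

-4/3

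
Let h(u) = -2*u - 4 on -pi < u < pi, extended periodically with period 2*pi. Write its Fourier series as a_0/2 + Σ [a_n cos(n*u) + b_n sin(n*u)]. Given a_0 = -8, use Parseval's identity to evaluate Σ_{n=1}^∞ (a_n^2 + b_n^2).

8*pi**2/3

Parseval: a_0^2/2 + Σ_{n≥1} (a_n^2+b_n^2) = 1/pi ∫_{-pi}^{pi} h(u)^2 du = 8*pi**2/3 + 32.
Subtract a_0^2/2 = 32: Σ (a_n^2+b_n^2) = 8*pi**2/3.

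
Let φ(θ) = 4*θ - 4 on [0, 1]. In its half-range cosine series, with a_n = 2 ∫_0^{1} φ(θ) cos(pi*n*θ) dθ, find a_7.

-16/(49*pi**2)

a_7 = 2 ∫_0^{1} (4*θ - 4) cos(7*pi*θ) dθ.
Integrating by parts (boundary term plus one more integral), an antiderivative of (4*θ - 4) cos(7*pi*θ) is 4*θ*sin(7*pi*θ)/(7*pi) - 4*sin(7*pi*θ)/(7*pi) + 4*cos(7*pi*θ)/(49*pi**2); evaluating from 0 to 1: ∫_{0}^{1} (4*θ - 4) cos(7*pi*θ) dθ = (-4/(49*pi**2)) - (4/(49*pi**2)) = -8/(49*pi**2).
Hence a_7 = 2·(-8/(49*pi**2)) = -16/(49*pi**2).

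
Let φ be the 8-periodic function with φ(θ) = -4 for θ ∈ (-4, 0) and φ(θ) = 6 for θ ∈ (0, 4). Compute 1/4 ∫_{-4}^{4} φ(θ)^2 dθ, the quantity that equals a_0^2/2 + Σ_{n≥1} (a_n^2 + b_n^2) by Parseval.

52

1/4 ∫_{-4}^{4} φ(θ)^2 dθ = 1/4 · (208) = 52.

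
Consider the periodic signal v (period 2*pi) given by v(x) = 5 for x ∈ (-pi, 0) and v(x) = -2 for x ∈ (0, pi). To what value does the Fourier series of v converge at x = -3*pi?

3/2

x = -3*pi differs from x = pi by -2 full period(s), and the series is 2*pi-periodic.
At x = pi the one-sided limits are v(pi^-) = -2 and v(pi^+) = 5.
By Dirichlet's theorem the series converges to their average, [(-2) + (5)]/2 = 3/2.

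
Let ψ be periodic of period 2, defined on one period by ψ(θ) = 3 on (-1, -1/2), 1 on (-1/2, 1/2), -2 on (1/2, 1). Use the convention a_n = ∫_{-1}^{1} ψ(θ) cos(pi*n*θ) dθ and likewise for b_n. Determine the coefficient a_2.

0

a_2 = ∫_{-1}^{1} ψ(θ) cos(2*pi*θ) dθ.
Split the integral at the breakpoints.
Directly, an antiderivative of (3) cos(2*pi*θ) is 3*sin(2*pi*θ)/(2*pi); evaluating from -1 to -1/2: ∫_{-1}^{-1/2} (3) cos(2*pi*θ) dθ = (0) - (0) = 0.
Directly, an antiderivative of (1) cos(2*pi*θ) is sin(2*pi*θ)/(2*pi); evaluating from -1/2 to 1/2: ∫_{-1/2}^{1/2} (1) cos(2*pi*θ) dθ = (0) - (0) = 0.
Directly, an antiderivative of (-2) cos(2*pi*θ) is -sin(2*pi*θ)/pi; evaluating from 1/2 to 1: ∫_{1/2}^{1} (-2) cos(2*pi*θ) dθ = (0) - (0) = 0.
Summing the pieces gives a_2 = 0.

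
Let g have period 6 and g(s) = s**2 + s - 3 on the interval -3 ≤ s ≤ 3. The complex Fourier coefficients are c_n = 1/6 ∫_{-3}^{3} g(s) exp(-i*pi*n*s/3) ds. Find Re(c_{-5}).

Since g is real-valued, Re(c_{-5}) = 1/6 ∫_{-3}^{3} g(s) cos(-5*pi*s/3) ds = a_{5}/2.
Integrating by parts twice (tabular method), an antiderivative of (s**2 + s - 3) cos(-5*pi*s/3) is 3*s**2*sin(5*pi*s/3)/(5*pi) + 3*s*sin(5*pi*s/3)/(5*pi) + 18*s*cos(5*pi*s/3)/(25*pi**2) - 9*sin(5*pi*s/3)/(5*pi) - 54*sin(5*pi*s/3)/(125*pi**3) + 9*cos(5*pi*s/3)/(25*pi**2); evaluating from -3 to 3: ∫_{-3}^{3} (s**2 + s - 3) cos(-5*pi*s/3) ds = (-63/(25*pi**2)) - (9/(5*pi**2)) = -108/(25*pi**2).
Hence Re(c_{-5}) = (1/6)·(-108/(25*pi**2)) = -18/(25*pi**2).

-18/(25*pi**2)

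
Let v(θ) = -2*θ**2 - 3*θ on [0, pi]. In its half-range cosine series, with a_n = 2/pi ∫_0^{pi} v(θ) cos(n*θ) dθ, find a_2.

a_2 = 2/pi ∫_0^{pi} (-2*θ**2 - 3*θ) cos(2*θ) dθ.
Integrating by parts twice (tabular method), an antiderivative of (-2*θ**2 - 3*θ) cos(2*θ) is -θ**2*sin(2*θ) - 3*θ*sin(2*θ)/2 - θ*cos(2*θ) + sin(2*θ)/2 - 3*cos(2*θ)/4; evaluating from 0 to pi: ∫_{0}^{pi} (-2*θ**2 - 3*θ) cos(2*θ) dθ = (-pi - 3/4) - (-3/4) = -pi.
Hence a_2 = (2/pi)·(-pi) = -2.

-2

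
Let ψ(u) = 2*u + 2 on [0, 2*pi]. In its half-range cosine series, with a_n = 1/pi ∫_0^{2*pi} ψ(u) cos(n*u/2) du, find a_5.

a_5 = 1/pi ∫_0^{2*pi} (2*u + 2) cos(5*u/2) du.
Integrating by parts (boundary term plus one more integral), an antiderivative of (2*u + 2) cos(5*u/2) is 4*u*sin(5*u/2)/5 + 4*sin(5*u/2)/5 + 8*cos(5*u/2)/25; evaluating from 0 to 2*pi: ∫_{0}^{2*pi} (2*u + 2) cos(5*u/2) du = (-8/25) - (8/25) = -16/25.
Hence a_5 = (1/pi)·(-16/25) = -16/(25*pi).

-16/(25*pi)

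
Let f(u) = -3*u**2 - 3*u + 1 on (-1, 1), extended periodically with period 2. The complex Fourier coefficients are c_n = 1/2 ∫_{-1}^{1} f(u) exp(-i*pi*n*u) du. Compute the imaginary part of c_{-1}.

Since f is real-valued, Im(c_{-1}) = -1/2 ∫_{-1}^{1} f(u) sin(-pi*u) du = b_{1}/2.
Integrating by parts twice (tabular method), an antiderivative of (-3*u**2 - 3*u + 1) sin(-pi*u) is -3*u**2*cos(pi*u)/pi + 6*u*sin(pi*u)/pi**2 - 3*u*cos(pi*u)/pi + 3*sin(pi*u)/pi**2 + 6*cos(pi*u)/pi**3 + cos(pi*u)/pi; evaluating from -1 to 1: ∫_{-1}^{1} (-3*u**2 - 3*u + 1) sin(-pi*u) du = (-6/pi**3 + 5/pi) - ((-pi**2 - 6)/pi**3) = 6/pi.
Hence Im(c_{-1}) = (-1/2)·(6/pi) = -3/pi.

-3/pi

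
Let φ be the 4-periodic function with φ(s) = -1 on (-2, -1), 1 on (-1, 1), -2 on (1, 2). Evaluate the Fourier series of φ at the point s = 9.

-1/2

s = 9 differs from s = 1 by 2 full period(s), and the series is 4-periodic.
At s = 1 the one-sided limits are φ(1^-) = 1 and φ(1^+) = -2.
By Dirichlet's theorem the series converges to their average, [(1) + (-2)]/2 = -1/2.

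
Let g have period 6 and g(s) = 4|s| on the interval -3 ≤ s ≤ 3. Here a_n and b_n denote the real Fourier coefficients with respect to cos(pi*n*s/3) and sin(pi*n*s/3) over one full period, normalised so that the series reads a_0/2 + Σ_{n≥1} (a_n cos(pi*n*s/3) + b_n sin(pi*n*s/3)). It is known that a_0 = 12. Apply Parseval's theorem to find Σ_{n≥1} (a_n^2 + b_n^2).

24

Parseval: a_0^2/2 + Σ_{n≥1} (a_n^2+b_n^2) = 1/3 ∫_{-3}^{3} g(s)^2 ds = 96.
Subtract a_0^2/2 = 72: Σ (a_n^2+b_n^2) = 24.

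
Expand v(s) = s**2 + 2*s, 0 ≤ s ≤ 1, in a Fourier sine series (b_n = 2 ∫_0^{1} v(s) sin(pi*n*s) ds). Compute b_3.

-8/(27*pi**3) + 2/pi

b_3 = 2 ∫_0^{1} (s**2 + 2*s) sin(3*pi*s) ds.
Integrating by parts twice (tabular method), an antiderivative of (s**2 + 2*s) sin(3*pi*s) is -s**2*cos(3*pi*s)/(3*pi) + 2*s*sin(3*pi*s)/(9*pi**2) - 2*s*cos(3*pi*s)/(3*pi) + 2*sin(3*pi*s)/(9*pi**2) + 2*cos(3*pi*s)/(27*pi**3); evaluating from 0 to 1: ∫_{0}^{1} (s**2 + 2*s) sin(3*pi*s) ds = ((-2/27 + pi**2)/pi**3) - (2/(27*pi**3)) = (-4/27 + pi**2)/pi**3.
Hence b_3 = 2·((-4/27 + pi**2)/pi**3) = -8/(27*pi**3) + 2/pi.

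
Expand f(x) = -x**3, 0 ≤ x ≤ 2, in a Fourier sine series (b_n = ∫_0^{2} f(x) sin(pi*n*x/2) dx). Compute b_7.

b_7 = ∫_0^{2} (-x**3) sin(7*pi*x/2) dx.
Integrating by parts three times (tabular method), an antiderivative of (-x**3) sin(7*pi*x/2) is 2*x**3*cos(7*pi*x/2)/(7*pi) - 12*x**2*sin(7*pi*x/2)/(49*pi**2) - 48*x*cos(7*pi*x/2)/(343*pi**3) + 96*sin(7*pi*x/2)/(2401*pi**4); evaluating from 0 to 2: ∫_{0}^{2} (-x**3) sin(7*pi*x/2) dx = (16*(6 - 49*pi**2)/(343*pi**3)) - (0) = 16*(6 - 49*pi**2)/(343*pi**3).
Hence b_7 = 16*(6 - 49*pi**2)/(343*pi**3).

16*(6 - 49*pi**2)/(343*pi**3)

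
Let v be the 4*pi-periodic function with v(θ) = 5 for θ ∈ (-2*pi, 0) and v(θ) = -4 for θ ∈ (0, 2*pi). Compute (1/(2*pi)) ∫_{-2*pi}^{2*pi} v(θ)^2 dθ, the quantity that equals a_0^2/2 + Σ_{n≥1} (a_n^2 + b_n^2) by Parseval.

(1/(2*pi)) ∫_{-2*pi}^{2*pi} v(θ)^2 dθ = (1/(2*pi)) · (82*pi) = 41.

41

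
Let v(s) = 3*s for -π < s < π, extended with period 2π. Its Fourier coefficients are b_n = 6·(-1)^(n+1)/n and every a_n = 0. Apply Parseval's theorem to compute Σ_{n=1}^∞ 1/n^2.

pi**2/6

Parseval: Σ b_n^2 = (1/π) ∫_{-π}^{π} v(s)^2 ds = 6*pi**2.
Σ b_n^2 = Σ 36/n^2, so Σ 1/n^2 = (6*pi**2)/36 = pi**2/6.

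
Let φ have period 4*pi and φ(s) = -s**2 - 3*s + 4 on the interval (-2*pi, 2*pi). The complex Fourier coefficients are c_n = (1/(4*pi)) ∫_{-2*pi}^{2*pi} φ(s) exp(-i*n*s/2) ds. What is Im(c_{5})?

6/5

Since φ is real-valued, Im(c_{5}) = -(1/(4*pi)) ∫_{-2*pi}^{2*pi} φ(s) sin(5*s/2) ds = -b_{5}/2.
Integrating by parts twice (tabular method), an antiderivative of (-s**2 - 3*s + 4) sin(5*s/2) is 2*s**2*cos(5*s/2)/5 - 8*s*sin(5*s/2)/25 + 6*s*cos(5*s/2)/5 - 12*sin(5*s/2)/25 - 216*cos(5*s/2)/125; evaluating from -2*pi to 2*pi: ∫_{-2*pi}^{2*pi} (-s**2 - 3*s + 4) sin(5*s/2) ds = (-8*pi**2/5 - 12*pi/5 + 216/125) - (-8*pi**2/5 + 216/125 + 12*pi/5) = -24*pi/5.
Hence Im(c_{5}) = (-1/(4*pi))·(-24*pi/5) = 6/5.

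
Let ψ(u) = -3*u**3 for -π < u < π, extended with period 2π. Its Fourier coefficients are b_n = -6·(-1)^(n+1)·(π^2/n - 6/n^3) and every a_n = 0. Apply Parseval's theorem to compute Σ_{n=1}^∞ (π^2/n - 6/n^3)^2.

Parseval: Σ b_n^2 = (1/π) ∫_{-π}^{π} ψ(u)^2 du = 18*pi**6/7.
b_n^2 = 36·(π^2/n - 6/n^3)^2, so the sum equals (18*pi**6/7)/36 = pi**6/14.

pi**6/14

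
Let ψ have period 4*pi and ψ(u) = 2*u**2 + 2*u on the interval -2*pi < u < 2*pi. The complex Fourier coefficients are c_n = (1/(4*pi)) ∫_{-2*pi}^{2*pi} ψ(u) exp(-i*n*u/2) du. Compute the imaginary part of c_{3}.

-4/3

Since ψ is real-valued, Im(c_{3}) = -(1/(4*pi)) ∫_{-2*pi}^{2*pi} ψ(u) sin(3*u/2) du = -b_{3}/2.
Integrating by parts twice (tabular method), an antiderivative of (2*u**2 + 2*u) sin(3*u/2) is -4*u**2*cos(3*u/2)/3 + 16*u*sin(3*u/2)/9 - 4*u*cos(3*u/2)/3 + 8*sin(3*u/2)/9 + 32*cos(3*u/2)/27; evaluating from -2*pi to 2*pi: ∫_{-2*pi}^{2*pi} (2*u**2 + 2*u) sin(3*u/2) du = (-32/27 + 8*pi/3 + 16*pi**2/3) - (-8*pi/3 - 32/27 + 16*pi**2/3) = 16*pi/3.
Hence Im(c_{3}) = (-1/(4*pi))·(16*pi/3) = -4/3.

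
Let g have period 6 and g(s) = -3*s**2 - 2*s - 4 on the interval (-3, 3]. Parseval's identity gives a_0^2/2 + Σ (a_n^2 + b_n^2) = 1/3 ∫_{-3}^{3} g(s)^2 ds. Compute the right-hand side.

2458/5

1/3 ∫_{-3}^{3} g(s)^2 ds = 1/3 · (7374/5) = 2458/5.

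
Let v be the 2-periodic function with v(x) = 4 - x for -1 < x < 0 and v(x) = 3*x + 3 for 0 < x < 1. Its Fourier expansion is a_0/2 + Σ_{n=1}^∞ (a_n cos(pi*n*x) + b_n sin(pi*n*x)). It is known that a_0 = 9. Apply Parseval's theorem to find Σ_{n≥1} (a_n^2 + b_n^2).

Parseval: a_0^2/2 + Σ_{n≥1} (a_n^2+b_n^2) = ∫_{-1}^{1} v(x)^2 dx = 124/3.
Subtract a_0^2/2 = 81/2: Σ (a_n^2+b_n^2) = 5/6.

5/6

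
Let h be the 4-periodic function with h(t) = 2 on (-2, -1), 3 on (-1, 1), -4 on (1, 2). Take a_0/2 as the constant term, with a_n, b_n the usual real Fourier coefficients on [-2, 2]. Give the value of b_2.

b_2 = 1/2 ∫_{-2}^{2} h(t) sin(pi*t) dt.
Split the integral at the breakpoints.
Directly, an antiderivative of (2) sin(pi*t) is -2*cos(pi*t)/pi; evaluating from -2 to -1: ∫_{-2}^{-1} (2) sin(pi*t) dt = (2/pi) - (-2/pi) = 4/pi.
Directly, an antiderivative of (3) sin(pi*t) is -3*cos(pi*t)/pi; evaluating from -1 to 1: ∫_{-1}^{1} (3) sin(pi*t) dt = (3/pi) - (3/pi) = 0.
Directly, an antiderivative of (-4) sin(pi*t) is 4*cos(pi*t)/pi; evaluating from 1 to 2: ∫_{1}^{2} (-4) sin(pi*t) dt = (4/pi) - (-4/pi) = 8/pi.
Summing the pieces and multiplying by (1/2) gives b_2 = 6/pi.

6/pi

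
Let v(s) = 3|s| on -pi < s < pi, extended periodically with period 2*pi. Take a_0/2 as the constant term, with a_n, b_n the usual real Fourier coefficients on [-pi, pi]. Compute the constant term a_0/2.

a_0 = 1/pi ∫_{-pi}^{pi} v(s) ds = 1/pi · (3*pi**2) = 3*pi.
So the constant term a_0/2 = 3*pi/2.

3*pi/2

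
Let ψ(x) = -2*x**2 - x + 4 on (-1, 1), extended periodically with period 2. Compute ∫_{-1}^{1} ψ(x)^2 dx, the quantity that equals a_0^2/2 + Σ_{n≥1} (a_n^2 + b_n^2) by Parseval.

∫_{-1}^{1} ψ(x)^2 dx = 118/5.

118/5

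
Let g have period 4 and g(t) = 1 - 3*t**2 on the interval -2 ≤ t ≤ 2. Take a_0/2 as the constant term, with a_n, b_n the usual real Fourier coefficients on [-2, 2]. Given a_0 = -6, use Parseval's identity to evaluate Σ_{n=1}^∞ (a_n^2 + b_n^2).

Parseval: a_0^2/2 + Σ_{n≥1} (a_n^2+b_n^2) = 1/2 ∫_{-2}^{2} g(t)^2 dt = 218/5.
Subtract a_0^2/2 = 18: Σ (a_n^2+b_n^2) = 128/5.

128/5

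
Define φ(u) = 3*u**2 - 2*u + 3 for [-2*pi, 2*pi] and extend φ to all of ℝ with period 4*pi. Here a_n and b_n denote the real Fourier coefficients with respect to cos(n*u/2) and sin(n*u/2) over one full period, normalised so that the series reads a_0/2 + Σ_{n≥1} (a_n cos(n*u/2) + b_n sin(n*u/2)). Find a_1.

a_1 = (1/(2*pi)) ∫_{-2*pi}^{2*pi} φ(u) cos(u/2) du.
Integrating by parts twice (tabular method), an antiderivative of (3*u**2 - 2*u + 3) cos(u/2) is 6*u**2*sin(u/2) - 4*u*sin(u/2) + 24*u*cos(u/2) - 42*sin(u/2) - 8*cos(u/2); evaluating from -2*pi to 2*pi: ∫_{-2*pi}^{2*pi} (3*u**2 - 2*u + 3) cos(u/2) du = (8 - 48*pi) - (8 + 48*pi) = -96*pi.
Hence a_1 = (1/(2*pi))·(-96*pi) = -48.

-48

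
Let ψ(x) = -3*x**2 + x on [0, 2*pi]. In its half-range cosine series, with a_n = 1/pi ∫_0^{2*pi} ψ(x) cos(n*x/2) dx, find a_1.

a_1 = 1/pi ∫_0^{2*pi} (-3*x**2 + x) cos(x/2) dx.
Integrating by parts twice (tabular method), an antiderivative of (-3*x**2 + x) cos(x/2) is -6*x**2*sin(x/2) + 2*x*sin(x/2) - 24*x*cos(x/2) + 48*sin(x/2) + 4*cos(x/2); evaluating from 0 to 2*pi: ∫_{0}^{2*pi} (-3*x**2 + x) cos(x/2) dx = (-4 + 48*pi) - (4) = -8 + 48*pi.
Hence a_1 = (1/pi)·(-8 + 48*pi) = 48 - 8/pi.

48 - 8/pi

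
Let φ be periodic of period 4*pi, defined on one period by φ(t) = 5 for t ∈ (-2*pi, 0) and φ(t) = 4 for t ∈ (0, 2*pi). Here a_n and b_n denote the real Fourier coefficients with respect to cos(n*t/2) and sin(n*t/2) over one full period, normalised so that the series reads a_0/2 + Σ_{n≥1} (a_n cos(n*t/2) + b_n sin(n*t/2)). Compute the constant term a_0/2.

9/2

a_0 = (1/(2*pi)) ∫_{-2*pi}^{2*pi} φ(t) dt = (1/(2*pi)) · (18*pi) = 9.
So the constant term a_0/2 = 9/2.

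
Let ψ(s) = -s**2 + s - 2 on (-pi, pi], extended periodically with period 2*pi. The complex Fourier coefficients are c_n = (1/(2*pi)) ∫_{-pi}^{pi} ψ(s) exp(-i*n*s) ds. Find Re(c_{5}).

Since ψ is real-valued, Re(c_{5}) = (1/(2*pi)) ∫_{-pi}^{pi} ψ(s) cos(5*s) ds = a_{5}/2.
Integrating by parts twice (tabular method), an antiderivative of (-s**2 + s - 2) cos(5*s) is -s**2*sin(5*s)/5 + s*sin(5*s)/5 - 2*s*cos(5*s)/25 - 48*sin(5*s)/125 + cos(5*s)/25; evaluating from -pi to pi: ∫_{-pi}^{pi} (-s**2 + s - 2) cos(5*s) ds = (-1/25 + 2*pi/25) - (-2*pi/25 - 1/25) = 4*pi/25.
Hence Re(c_{5}) = (1/(2*pi))·(4*pi/25) = 2/25.

2/25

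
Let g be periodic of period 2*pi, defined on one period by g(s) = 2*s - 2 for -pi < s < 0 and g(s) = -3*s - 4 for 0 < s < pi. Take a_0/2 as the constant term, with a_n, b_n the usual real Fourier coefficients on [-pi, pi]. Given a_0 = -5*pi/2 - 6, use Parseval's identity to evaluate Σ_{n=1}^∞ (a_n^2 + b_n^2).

2 + pi + 29*pi**2/24

Parseval: a_0^2/2 + Σ_{n≥1} (a_n^2+b_n^2) = 1/pi ∫_{-pi}^{pi} g(s)^2 ds = 20 + 13*pi**2/3 + 16*pi.
Subtract a_0^2/2 = (12 + 5*pi)**2/8: Σ (a_n^2+b_n^2) = 2 + pi + 29*pi**2/24.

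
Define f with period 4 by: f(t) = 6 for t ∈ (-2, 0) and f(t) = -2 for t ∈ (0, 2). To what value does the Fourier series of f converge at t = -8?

t = -8 differs from t = 0 by -2 full period(s), and the series is 4-periodic.
At t = 0 the one-sided limits are f(0^-) = 6 and f(0^+) = -2.
By Dirichlet's theorem the series converges to their average, [(6) + (-2)]/2 = 2.

2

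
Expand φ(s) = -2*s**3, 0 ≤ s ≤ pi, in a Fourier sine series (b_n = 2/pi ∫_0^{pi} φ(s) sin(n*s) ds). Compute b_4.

b_4 = 2/pi ∫_0^{pi} (-2*s**3) sin(4*s) ds.
Integrating by parts three times (tabular method), an antiderivative of (-2*s**3) sin(4*s) is s**3*cos(4*s)/2 - 3*s**2*sin(4*s)/8 - 3*s*cos(4*s)/16 + 3*sin(4*s)/64; evaluating from 0 to pi: ∫_{0}^{pi} (-2*s**3) sin(4*s) ds = (pi*(-3 + 8*pi**2)/16) - (0) = pi*(-3 + 8*pi**2)/16.
Hence b_4 = (2/pi)·(pi*(-3 + 8*pi**2)/16) = -3/8 + pi**2.

-3/8 + pi**2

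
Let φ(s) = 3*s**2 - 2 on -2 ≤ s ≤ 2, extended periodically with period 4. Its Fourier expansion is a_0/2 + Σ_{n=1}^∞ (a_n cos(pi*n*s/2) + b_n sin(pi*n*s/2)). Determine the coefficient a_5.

-48/(25*pi**2)

a_5 = 1/2 ∫_{-2}^{2} φ(s) cos(5*pi*s/2) ds.
φ is even and cos(5*pi*s/2) is even, so the integrand is even and a_5 = ∫_0^{2} φ(s) cos(5*pi*s/2) ds.
Integrating by parts twice (tabular method), an antiderivative of (3*s**2 - 2) cos(5*pi*s/2) is 6*s**2*sin(5*pi*s/2)/(5*pi) + 24*s*cos(5*pi*s/2)/(25*pi**2) - 4*sin(5*pi*s/2)/(5*pi) - 48*sin(5*pi*s/2)/(125*pi**3); evaluating from 0 to 2: ∫_{0}^{2} (3*s**2 - 2) cos(5*pi*s/2) ds = (-48/(25*pi**2)) - (0) = -48/(25*pi**2).
Hence a_5 = -48/(25*pi**2).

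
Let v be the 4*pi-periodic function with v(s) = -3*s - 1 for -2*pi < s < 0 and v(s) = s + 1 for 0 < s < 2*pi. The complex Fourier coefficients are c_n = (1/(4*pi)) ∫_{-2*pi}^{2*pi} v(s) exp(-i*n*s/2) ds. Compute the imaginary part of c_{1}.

2 - 2/pi

Since v is real-valued, Im(c_{1}) = -(1/(4*pi)) ∫_{-2*pi}^{2*pi} v(s) sin(s/2) ds = -b_{1}/2.
Split the integral at the breakpoints.
Integrating by parts (boundary term plus one more integral), an antiderivative of (-3*s - 1) sin(s/2) is 6*s*cos(s/2) - 12*sin(s/2) + 2*cos(s/2); evaluating from -2*pi to 0: ∫_{-2*pi}^{0} (-3*s - 1) sin(s/2) ds = (2) - (-2 + 12*pi) = 4 - 12*pi.
Integrating by parts (boundary term plus one more integral), an antiderivative of (s + 1) sin(s/2) is -2*s*cos(s/2) + 4*sin(s/2) - 2*cos(s/2); evaluating from 0 to 2*pi: ∫_{0}^{2*pi} (s + 1) sin(s/2) ds = (2 + 4*pi) - (-2) = 4 + 4*pi.
So ∫_{-2*pi}^{2*pi} v(s) sin(s/2) ds = 8 - 8*pi.
Hence Im(c_{1}) = (-1/(4*pi))·(8 - 8*pi) = 2 - 2/pi.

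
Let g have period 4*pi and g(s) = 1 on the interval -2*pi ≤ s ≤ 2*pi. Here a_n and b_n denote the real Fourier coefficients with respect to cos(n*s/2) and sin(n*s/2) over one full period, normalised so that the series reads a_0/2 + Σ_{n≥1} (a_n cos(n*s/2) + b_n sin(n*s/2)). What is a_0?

a_0 = (1/(2*pi)) ∫_{-2*pi}^{2*pi} g(s) ds = (1/(2*pi)) · (4*pi) = 2.

2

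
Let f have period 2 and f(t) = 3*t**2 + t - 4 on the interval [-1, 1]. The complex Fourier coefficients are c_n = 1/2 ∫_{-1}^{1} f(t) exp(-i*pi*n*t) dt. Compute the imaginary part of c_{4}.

Since f is real-valued, Im(c_{4}) = -1/2 ∫_{-1}^{1} f(t) sin(4*pi*t) dt = -b_{4}/2.
Integrating by parts twice (tabular method), an antiderivative of (3*t**2 + t - 4) sin(4*pi*t) is -3*t**2*cos(4*pi*t)/(4*pi) + 3*t*sin(4*pi*t)/(8*pi**2) - t*cos(4*pi*t)/(4*pi) + sin(4*pi*t)/(16*pi**2) + 3*cos(4*pi*t)/(32*pi**3) + cos(4*pi*t)/pi; evaluating from -1 to 1: ∫_{-1}^{1} (3*t**2 + t - 4) sin(4*pi*t) dt = (3/(32*pi**3)) - ((3 + 16*pi**2)/(32*pi**3)) = -1/(2*pi).
Hence Im(c_{4}) = (-1/2)·(-1/(2*pi)) = 1/(4*pi).

1/(4*pi)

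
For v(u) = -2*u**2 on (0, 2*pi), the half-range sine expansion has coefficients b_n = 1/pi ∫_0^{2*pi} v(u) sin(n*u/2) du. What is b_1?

b_1 = 1/pi ∫_0^{2*pi} (-2*u**2) sin(u/2) du.
Integrating by parts twice (tabular method), an antiderivative of (-2*u**2) sin(u/2) is 4*u**2*cos(u/2) - 16*u*sin(u/2) - 32*cos(u/2); evaluating from 0 to 2*pi: ∫_{0}^{2*pi} (-2*u**2) sin(u/2) du = (32 - 16*pi**2) - (-32) = 64 - 16*pi**2.
Hence b_1 = (1/pi)·(64 - 16*pi**2) = -16*pi + 64/pi.

-16*pi + 64/pi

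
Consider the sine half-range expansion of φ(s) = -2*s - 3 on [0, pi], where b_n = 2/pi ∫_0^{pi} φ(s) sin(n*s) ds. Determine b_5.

4*(-pi - 3)/(5*pi)

b_5 = 2/pi ∫_0^{pi} (-2*s - 3) sin(5*s) ds.
Integrating by parts (boundary term plus one more integral), an antiderivative of (-2*s - 3) sin(5*s) is 2*s*cos(5*s)/5 - 2*sin(5*s)/25 + 3*cos(5*s)/5; evaluating from 0 to pi: ∫_{0}^{pi} (-2*s - 3) sin(5*s) ds = (-2*pi/5 - 3/5) - (3/5) = -2*pi/5 - 6/5.
Hence b_5 = (2/pi)·(-2*pi/5 - 6/5) = 4*(-pi - 3)/(5*pi).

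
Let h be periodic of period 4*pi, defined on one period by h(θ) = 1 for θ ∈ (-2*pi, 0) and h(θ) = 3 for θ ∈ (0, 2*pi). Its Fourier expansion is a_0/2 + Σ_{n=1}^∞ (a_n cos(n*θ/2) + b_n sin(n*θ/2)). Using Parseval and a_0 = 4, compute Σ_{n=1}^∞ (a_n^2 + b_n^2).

2

Parseval: a_0^2/2 + Σ_{n≥1} (a_n^2+b_n^2) = (1/(2*pi)) ∫_{-2*pi}^{2*pi} h(θ)^2 dθ = 10.
Subtract a_0^2/2 = 8: Σ (a_n^2+b_n^2) = 2.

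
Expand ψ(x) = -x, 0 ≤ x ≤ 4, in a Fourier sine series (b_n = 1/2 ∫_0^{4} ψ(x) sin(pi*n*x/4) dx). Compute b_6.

4/(3*pi)

b_6 = 1/2 ∫_0^{4} (-x) sin(3*pi*x/2) dx.
Integrating by parts (boundary term plus one more integral), an antiderivative of (-x) sin(3*pi*x/2) is 2*x*cos(3*pi*x/2)/(3*pi) - 4*sin(3*pi*x/2)/(9*pi**2); evaluating from 0 to 4: ∫_{0}^{4} (-x) sin(3*pi*x/2) dx = (8/(3*pi)) - (0) = 8/(3*pi).
Hence b_6 = (1/2)·(8/(3*pi)) = 4/(3*pi).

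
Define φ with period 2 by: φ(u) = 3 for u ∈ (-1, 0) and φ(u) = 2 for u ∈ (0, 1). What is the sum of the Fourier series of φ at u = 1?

At u = 1 the one-sided limits are φ(1^-) = 2 and φ(1^+) = 3.
By Dirichlet's theorem the series converges to their average, [(2) + (3)]/2 = 5/2.

5/2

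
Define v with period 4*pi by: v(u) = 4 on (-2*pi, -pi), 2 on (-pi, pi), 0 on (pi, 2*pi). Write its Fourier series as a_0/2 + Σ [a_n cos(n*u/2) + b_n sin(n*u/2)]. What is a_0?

4

a_0 = (1/(2*pi)) ∫_{-2*pi}^{2*pi} v(u) du = (1/(2*pi)) · (8*pi) = 4.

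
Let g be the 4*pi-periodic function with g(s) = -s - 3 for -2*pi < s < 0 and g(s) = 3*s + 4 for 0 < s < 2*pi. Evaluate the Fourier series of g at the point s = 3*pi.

s = 3*pi differs from s = -pi by 1 full period(s), and the series is 4*pi-periodic.
g is continuous at s = -pi with value -3 + pi, so the series converges to -3 + pi there.

-3 + pi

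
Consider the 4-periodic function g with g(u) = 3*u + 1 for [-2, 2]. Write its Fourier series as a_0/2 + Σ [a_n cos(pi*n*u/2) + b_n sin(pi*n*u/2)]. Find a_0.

a_0 = 1/2 ∫_{-2}^{2} g(u) du = 1/2 · (4) = 2.

2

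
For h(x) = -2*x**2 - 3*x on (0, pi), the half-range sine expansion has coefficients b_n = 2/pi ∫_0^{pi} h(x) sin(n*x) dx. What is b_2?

3 + 2*pi

b_2 = 2/pi ∫_0^{pi} (-2*x**2 - 3*x) sin(2*x) dx.
Integrating by parts twice (tabular method), an antiderivative of (-2*x**2 - 3*x) sin(2*x) is x**2*cos(2*x) - x*sin(2*x) + 3*x*cos(2*x)/2 - 3*sin(2*x)/4 - cos(2*x)/2; evaluating from 0 to pi: ∫_{0}^{pi} (-2*x**2 - 3*x) sin(2*x) dx = (-1/2 + 3*pi/2 + pi**2) - (-1/2) = pi*(3 + 2*pi)/2.
Hence b_2 = (2/pi)·(pi*(3 + 2*pi)/2) = 3 + 2*pi.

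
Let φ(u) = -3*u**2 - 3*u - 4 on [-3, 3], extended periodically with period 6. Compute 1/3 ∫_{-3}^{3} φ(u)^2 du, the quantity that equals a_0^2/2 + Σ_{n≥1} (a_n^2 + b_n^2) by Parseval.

1/3 ∫_{-3}^{3} φ(u)^2 du = 1/3 · (7824/5) = 2608/5.

2608/5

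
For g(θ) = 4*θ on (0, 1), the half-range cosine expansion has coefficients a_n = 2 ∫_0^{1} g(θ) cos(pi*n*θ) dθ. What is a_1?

-16/pi**2

a_1 = 2 ∫_0^{1} (4*θ) cos(pi*θ) dθ.
Integrating by parts (boundary term plus one more integral), an antiderivative of (4*θ) cos(pi*θ) is 4*θ*sin(pi*θ)/pi + 4*cos(pi*θ)/pi**2; evaluating from 0 to 1: ∫_{0}^{1} (4*θ) cos(pi*θ) dθ = (-4/pi**2) - (4/pi**2) = -8/pi**2.
Hence a_1 = 2·(-8/pi**2) = -16/pi**2.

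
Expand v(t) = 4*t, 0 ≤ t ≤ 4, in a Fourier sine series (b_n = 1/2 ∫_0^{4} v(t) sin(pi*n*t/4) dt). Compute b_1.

32/pi

b_1 = 1/2 ∫_0^{4} (4*t) sin(pi*t/4) dt.
Integrating by parts (boundary term plus one more integral), an antiderivative of (4*t) sin(pi*t/4) is -16*t*cos(pi*t/4)/pi + 64*sin(pi*t/4)/pi**2; evaluating from 0 to 4: ∫_{0}^{4} (4*t) sin(pi*t/4) dt = (64/pi) - (0) = 64/pi.
Hence b_1 = (1/2)·(64/pi) = 32/pi.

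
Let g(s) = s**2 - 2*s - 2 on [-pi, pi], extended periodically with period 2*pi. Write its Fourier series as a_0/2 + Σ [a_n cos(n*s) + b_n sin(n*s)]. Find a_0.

-4 + 2*pi**2/3

a_0 = 1/pi ∫_{-pi}^{pi} g(s) ds = 1/pi · (2*pi*(-6 + pi**2)/3) = -4 + 2*pi**2/3.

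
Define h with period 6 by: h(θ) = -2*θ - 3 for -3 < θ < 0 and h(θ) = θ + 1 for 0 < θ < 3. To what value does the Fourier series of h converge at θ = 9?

7/2

θ = 9 differs from θ = -3 by 2 full period(s), and the series is 6-periodic.
At θ = -3 the one-sided limits are h(-3^-) = 4 and h(-3^+) = 3.
By Dirichlet's theorem the series converges to their average, [(4) + (3)]/2 = 7/2.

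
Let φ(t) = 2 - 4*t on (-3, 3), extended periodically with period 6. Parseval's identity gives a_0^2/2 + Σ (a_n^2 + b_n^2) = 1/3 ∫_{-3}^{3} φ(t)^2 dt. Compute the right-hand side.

1/3 ∫_{-3}^{3} φ(t)^2 dt = 1/3 · (312) = 104.

104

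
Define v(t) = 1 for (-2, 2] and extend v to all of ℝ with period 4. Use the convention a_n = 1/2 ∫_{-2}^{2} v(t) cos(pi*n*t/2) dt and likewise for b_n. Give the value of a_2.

a_2 = 1/2 ∫_{-2}^{2} v(t) cos(pi*t) dt.
v is even and cos(pi*t) is even, so the integrand is even and a_2 = ∫_0^{2} v(t) cos(pi*t) dt.
Directly, an antiderivative of (1) cos(pi*t) is sin(pi*t)/pi; evaluating from 0 to 2: ∫_{0}^{2} (1) cos(pi*t) dt = (0) - (0) = 0.
Hence a_2 = 0.

0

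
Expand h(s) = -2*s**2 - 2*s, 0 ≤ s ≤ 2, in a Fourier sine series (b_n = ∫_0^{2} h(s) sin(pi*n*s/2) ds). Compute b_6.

b_6 = ∫_0^{2} (-2*s**2 - 2*s) sin(3*pi*s) ds.
Integrating by parts twice (tabular method), an antiderivative of (-2*s**2 - 2*s) sin(3*pi*s) is 2*s**2*cos(3*pi*s)/(3*pi) - 4*s*sin(3*pi*s)/(9*pi**2) + 2*s*cos(3*pi*s)/(3*pi) - 2*sin(3*pi*s)/(9*pi**2) - 4*cos(3*pi*s)/(27*pi**3); evaluating from 0 to 2: ∫_{0}^{2} (-2*s**2 - 2*s) sin(3*pi*s) ds = (-4/(27*pi**3) + 4/pi) - (-4/(27*pi**3)) = 4/pi.
Hence b_6 = 4/pi.

4/pi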